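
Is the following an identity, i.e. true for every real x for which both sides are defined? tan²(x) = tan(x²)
No, this is NOT an identity.

Claim: tan²(x) = tan(x²).
Test a specific point where both sides are defined: x = π/4.
LHS = tan²(x) ≈ 1.0000
RHS = tan(x²) ≈ 0.7092
Since 1.0000 ≠ 0.7092, the equation fails at this point, so it cannot hold for every real x for which both sides are defined.
tan²(x) means (tan x)², squaring the output; tan(x²) squares the input. These are different functions.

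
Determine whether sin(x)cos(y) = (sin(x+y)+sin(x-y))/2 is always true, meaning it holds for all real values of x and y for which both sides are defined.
Yes, this is an identity.

Claim: sin(x)cos(y) = (sin(x+y)+sin(x-y))/2.
Reasoning: sin(x+y) = sin(x)cos(y) + cos(x)sin(y) and sin(x-y) = sin(x)cos(y) - cos(x)sin(y). Adding, sin(x+y) + sin(x-y) = 2sin(x)cos(y); divide by 2.
So the two sides agree for all real values of x and y for which both sides are defined.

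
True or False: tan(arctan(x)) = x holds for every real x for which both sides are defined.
Claim: tan(arctan(x)) = x.
Reasoning: For every real x, arctan(x) is by definition the angle in (-π/2, π/2) whose tangent equals x. Taking the tangent of that angle returns x.
So the two sides agree for every real x for which both sides are defined.

Conclusion: True.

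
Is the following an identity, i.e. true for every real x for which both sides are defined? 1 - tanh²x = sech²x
Claim: 1 - tanh²x = sech²x.
Reasoning: Divide cosh²x - sinh²x = 1 through by cosh²x (never zero): 1 - tanh²x = 1/cosh²x = sech²x.
So the two sides agree for every real x for which both sides are defined.

Conclusion: Yes, this is an identity.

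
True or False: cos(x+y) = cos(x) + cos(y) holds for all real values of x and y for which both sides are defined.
Claim: cos(x+y) = cos(x) + cos(y).
Test a specific point where both sides are defined: x = -π/6, y = π/4.
LHS = cos(x+y) ≈ 0.9659
RHS = cos(x) + cos(y) ≈ 1.5731
Since 0.9659 ≠ 1.5731, the equation fails at this point, so it cannot hold for all real values of x and y for which both sides are defined.
The correct expansion is cos(x+y) = cos(x)cos(y) - sin(x)sin(y); cosine is not additive.

Conclusion: False.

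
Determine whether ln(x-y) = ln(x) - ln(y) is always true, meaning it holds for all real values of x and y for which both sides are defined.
Claim: ln(x-y) = ln(x) - ln(y).
Test a specific point where both sides are defined: x = 4, y = 3.
LHS = ln(x-y) ≈ 0.0000
RHS = ln(x) - ln(y) ≈ 0.2877
Since 0.0000 ≠ 0.2877, the equation fails at this point, so it cannot hold for all real values of x and y for which both sides are defined.
ln(x) - ln(y) = ln(x/y), not ln(x-y).

Conclusion: No, this is NOT an identity.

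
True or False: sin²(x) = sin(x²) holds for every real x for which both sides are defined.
Claim: sin²(x) = sin(x²).
Test a specific point where both sides are defined: x = -π/4.
LHS = sin²(x) ≈ 0.5000
RHS = sin(x²) ≈ 0.5785
Since 0.5000 ≠ 0.5785, the equation fails at this point, so it cannot hold for every real x for which both sides are defined.
sin²(x) means (sin x)², squaring the output; sin(x²) squares the input. These are different functions.

Conclusion: False.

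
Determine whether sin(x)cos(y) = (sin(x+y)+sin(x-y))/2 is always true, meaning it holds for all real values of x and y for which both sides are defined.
Yes, this is an identity.

Claim: sin(x)cos(y) = (sin(x+y)+sin(x-y))/2.
Reasoning: sin(x+y) = sin(x)cos(y) + cos(x)sin(y) and sin(x-y) = sin(x)cos(y) - cos(x)sin(y). Adding, sin(x+y) + sin(x-y) = 2sin(x)cos(y); divide by 2.
So the two sides agree for all real values of x and y for which both sides are defined.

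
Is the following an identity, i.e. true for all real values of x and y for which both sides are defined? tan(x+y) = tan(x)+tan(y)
No, this is NOT an identity.

Claim: tan(x+y) = tan(x)+tan(y).
Test a specific point where both sides are defined: x = π/6, y = 3π/4.
LHS = tan(x+y) ≈ -0.2679
RHS = tan(x)+tan(y) ≈ -0.4226
Since -0.2679 ≠ -0.4226, the equation fails at this point, so it cannot hold for all real values of x and y for which both sides are defined.
The correct formula is tan(x+y) = (tan(x) + tan(y))/(1 - tan(x)tan(y)).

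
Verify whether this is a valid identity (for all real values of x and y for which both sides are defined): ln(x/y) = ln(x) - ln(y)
Yes, this is an identity.

Claim: ln(x/y) = ln(x) - ln(y).
Reasoning: Both sides are simultaneously defined only when x, y > 0. Write x = e^p, y = e^q. Then x/y = e^(p-q), so ln(x/y) = p - q = ln(x) - ln(y).
So the two sides agree for all real values of x and y for which both sides are defined.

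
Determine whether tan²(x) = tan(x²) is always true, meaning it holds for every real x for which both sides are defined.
Claim: tan²(x) = tan(x²).
Test a specific point where both sides are defined: x = -π/6.
LHS = tan²(x) ≈ 0.3333
RHS = tan(x²) ≈ 0.2812
Since 0.3333 ≠ 0.2812, the equation fails at this point, so it cannot hold for every real x for which both sides are defined.
tan²(x) means (tan x)², squaring the output; tan(x²) squares the input. These are different functions.

Conclusion: No, this is NOT an identity.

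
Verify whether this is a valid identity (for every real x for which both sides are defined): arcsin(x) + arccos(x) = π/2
Claim: arcsin(x) + arccos(x) = π/2.
Reasoning: Both sides are defined for -1 ≤ x ≤ 1. Let θ = arcsin(x), so sin θ = x and θ ∈ [-π/2, π/2]. Then cos(π/2 - θ) = sin θ = x and π/2 - θ ∈ [0, π], which is exactly the range of arccos, so arccos(x) = π/2 - θ. Adding: arcsin(x) + arccos(x) = θ + (π/2 - θ) = π/2.
So the two sides agree for every real x for which both sides are defined.

Conclusion: Yes, this is an identity.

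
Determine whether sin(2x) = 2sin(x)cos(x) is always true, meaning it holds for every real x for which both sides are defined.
Yes, this is an identity.

Claim: sin(2x) = 2sin(x)cos(x).
Reasoning: Put y = x in the addition formula sin(x+y) = sin(x)cos(y) + cos(x)sin(y): sin(2x) = sin(x)cos(x) + cos(x)sin(x) = 2sin(x)cos(x).
So the two sides agree for every real x for which both sides are defined.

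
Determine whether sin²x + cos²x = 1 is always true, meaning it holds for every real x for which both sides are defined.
Claim: sin²x + cos²x = 1.
Reasoning: The point (cos x, sin x) lies on the unit circle X² + Y² = 1, so cos²x + sin²x = 1 for every real x.
So the two sides agree for every real x for which both sides are defined.

Conclusion: Yes, this is an identity.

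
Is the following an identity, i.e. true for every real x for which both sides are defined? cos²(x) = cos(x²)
No, this is NOT an identity.

Claim: cos²(x) = cos(x²).
Test a specific point where both sides are defined: x = π/2.
LHS = cos²(x) ≈ 0.0000
RHS = cos(x²) ≈ -0.7812
Since 0.0000 ≠ -0.7812, the equation fails at this point, so it cannot hold for every real x for which both sides are defined.
cos²(x) means (cos x)², squaring the output; cos(x²) squares the input. These are different functions.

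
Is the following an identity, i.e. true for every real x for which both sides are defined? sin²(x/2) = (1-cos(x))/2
Claim: sin²(x/2) = (1-cos(x))/2.
Reasoning: Use cos(2θ) = 1 - 2sin²θ with θ = x/2: cos(x) = 1 - 2sin²(x/2). Solving for sin²(x/2) gives (1 - cos(x))/2.
So the two sides agree for every real x for which both sides are defined.

Conclusion: Yes, this is an identity.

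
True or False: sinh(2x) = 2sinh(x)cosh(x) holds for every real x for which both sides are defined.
Claim: sinh(2x) = 2sinh(x)cosh(x).
Reasoning: 2sinh(x)cosh(x) = 2 · (e^x - e^-x)/2 · (e^x + e^-x)/2 = (e^(2x) - e^(-2x))/2 = sinh(2x).
So the two sides agree for every real x for which both sides are defined.

Conclusion: True.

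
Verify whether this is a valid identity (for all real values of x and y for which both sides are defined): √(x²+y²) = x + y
No, this is NOT an identity.

Claim: √(x²+y²) = x + y.
Test a specific point where both sides are defined: x = 3/2, y = 1.
LHS = √(x²+y²) ≈ 1.8028
RHS = x + y ≈ 2.5000
Since 1.8028 ≠ 2.5000, the equation fails at this point, so it cannot hold for all real values of x and y for which both sides are defined.
(x+y)² = x² + 2xy + y², not x² + y², so the square root does not split this way.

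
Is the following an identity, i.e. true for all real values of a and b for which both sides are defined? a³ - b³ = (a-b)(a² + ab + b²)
Claim: a³ - b³ = (a-b)(a² + ab + b²).
Reasoning: Expand the right side: (a-b)(a² + ab + b²) = a³ + a²b + ab² - a²b - ab² - b³ = a³ - b³ (the middle terms cancel in pairs).
So the two sides agree for all real values of a and b for which both sides are defined.

Conclusion: Yes, this is an identity.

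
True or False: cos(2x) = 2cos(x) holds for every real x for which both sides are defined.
Claim: cos(2x) = 2cos(x).
Test a specific point where both sides are defined: x = π/6.
LHS = cos(2x) ≈ 0.5000
RHS = 2cos(x) ≈ 1.7321
Since 0.5000 ≠ 1.7321, the equation fails at this point, so it cannot hold for every real x for which both sides are defined.
The correct double-angle formula is cos(2x) = cos²x - sin²x.

Conclusion: False.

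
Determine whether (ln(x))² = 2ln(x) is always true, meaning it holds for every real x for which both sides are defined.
No, this is NOT an identity.

Claim: (ln(x))² = 2ln(x).
Test a specific point where both sides are defined: x = 3.
LHS = (ln(x))² ≈ 1.2069
RHS = 2ln(x) ≈ 2.1972
Since 1.2069 ≠ 2.1972, the equation fails at this point, so it cannot hold for every real x for which both sides are defined.
2ln(x) equals ln(x²), which is not the same as (ln x)².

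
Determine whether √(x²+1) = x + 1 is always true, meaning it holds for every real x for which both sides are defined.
Claim: √(x²+1) = x + 1.
Test a specific point where both sides are defined: x = 5.
LHS = √(x²+1) ≈ 5.0990
RHS = x + 1 ≈ 6.0000
Since 5.0990 ≠ 6.0000, the equation fails at this point, so it cannot hold for every real x for which both sides are defined.
(x+1)² = x² + 2x + 1 ≠ x² + 1 unless x = 0.

Conclusion: No, this is NOT an identity.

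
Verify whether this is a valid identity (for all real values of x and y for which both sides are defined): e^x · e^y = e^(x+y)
Yes, this is an identity.

Claim: e^x · e^y = e^(x+y).
Reasoning: This is the law of exponents for a common base: multiplying powers adds exponents. E.g. from the series, (Σ x^j/j!)(Σ y^k/k!) = Σ_m (Σ_{j+k=m} x^j y^k/(j!k!)) = Σ_m (x+y)^m/m! by the binomial theorem.
So the two sides agree for all real values of x and y for which both sides are defined.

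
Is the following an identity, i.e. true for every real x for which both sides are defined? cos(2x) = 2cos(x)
Claim: cos(2x) = 2cos(x).
Test a specific point where both sides are defined: x = π/4.
LHS = cos(2x) ≈ 0.0000
RHS = 2cos(x) ≈ 1.4142
Since 0.0000 ≠ 1.4142, the equation fails at this point, so it cannot hold for every real x for which both sides are defined.
The correct double-angle formula is cos(2x) = cos²x - sin²x.

Conclusion: No, this is NOT an identity.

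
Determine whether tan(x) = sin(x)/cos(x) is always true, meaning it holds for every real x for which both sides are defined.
Yes, this is an identity.

Claim: tan(x) = sin(x)/cos(x).
Reasoning: For an angle x whose terminal point on the unit circle is (cos x, sin x), tan(x) is defined as the ratio (second coordinate)/(first coordinate) = sin(x)/cos(x), wherever cos(x) ≠ 0.
So the two sides agree for every real x for which both sides are defined.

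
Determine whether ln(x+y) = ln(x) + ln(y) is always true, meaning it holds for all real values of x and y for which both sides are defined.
No, this is NOT an identity.

Claim: ln(x+y) = ln(x) + ln(y).
Test a specific point where both sides are defined: x = 1, y = 4.
LHS = ln(x+y) ≈ 1.6094
RHS = ln(x) + ln(y) ≈ 1.3863
Since 1.6094 ≠ 1.3863, the equation fails at this point, so it cannot hold for all real values of x and y for which both sides are defined.
ln(x) + ln(y) = ln(xy), not ln(x+y).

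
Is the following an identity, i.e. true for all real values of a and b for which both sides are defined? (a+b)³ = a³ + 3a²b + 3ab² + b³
Yes, this is an identity.

Claim: (a+b)³ = a³ + 3a²b + 3ab² + b³.
Reasoning: (a+b)³ = (a+b)(a+b)² = (a+b)(a² + 2ab + b²) = a³ + 2a²b + ab² + a²b + 2ab² + b³ = a³ + 3a²b + 3ab² + b³.
So the two sides agree for all real values of a and b for which both sides are defined.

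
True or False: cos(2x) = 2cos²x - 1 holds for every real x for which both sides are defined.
Claim: cos(2x) = 2cos²x - 1.
Reasoning: cos(2x) = cos²x - sin²x. Replace sin²x by 1 - cos²x: cos²x - (1 - cos²x) = 2cos²x - 1.
So the two sides agree for every real x for which both sides are defined.

Conclusion: True.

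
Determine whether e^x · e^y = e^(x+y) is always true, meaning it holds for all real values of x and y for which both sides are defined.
Claim: e^x · e^y = e^(x+y).
Reasoning: This is the law of exponents for a common base: multiplying powers adds exponents. E.g. from the series, (Σ x^j/j!)(Σ y^k/k!) = Σ_m (Σ_{j+k=m} x^j y^k/(j!k!)) = Σ_m (x+y)^m/m! by the binomial theorem.
So the two sides agree for all real values of x and y for which both sides are defined.

Conclusion: Yes, this is an identity.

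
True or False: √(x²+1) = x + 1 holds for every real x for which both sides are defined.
False.

Claim: √(x²+1) = x + 1.
Test a specific point where both sides are defined: x = 2.
LHS = √(x²+1) ≈ 2.2361
RHS = x + 1 ≈ 3.0000
Since 2.2361 ≠ 3.0000, the equation fails at this point, so it cannot hold for every real x for which both sides are defined.
(x+1)² = x² + 2x + 1 ≠ x² + 1 unless x = 0.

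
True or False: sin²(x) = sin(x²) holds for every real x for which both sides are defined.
Claim: sin²(x) = sin(x²).
Test a specific point where both sides are defined: x = π/6.
LHS = sin²(x) ≈ 0.2500
RHS = sin(x²) ≈ 0.2707
Since 0.2500 ≠ 0.2707, the equation fails at this point, so it cannot hold for every real x for which both sides are defined.
sin²(x) means (sin x)², squaring the output; sin(x²) squares the input. These are different functions.

Conclusion: False.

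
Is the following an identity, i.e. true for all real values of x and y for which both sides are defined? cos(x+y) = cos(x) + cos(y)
No, this is NOT an identity.

Claim: cos(x+y) = cos(x) + cos(y).
Test a specific point where both sides are defined: x = 2π/3, y = π/3.
LHS = cos(x+y) ≈ -1.0000
RHS = cos(x) + cos(y) ≈ 0.0000
Since -1.0000 ≠ 0.0000, the equation fails at this point, so it cannot hold for all real values of x and y for which both sides are defined.
The correct expansion is cos(x+y) = cos(x)cos(y) - sin(x)sin(y); cosine is not additive.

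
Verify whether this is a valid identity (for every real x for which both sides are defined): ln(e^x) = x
Yes, this is an identity.

Claim: ln(e^x) = x.
Reasoning: ln is the inverse of the exponential: ln(e^x) asks for the exponent p with e^p = e^x, and since e^p is one-to-one that exponent is p = x.
So the two sides agree for every real x for which both sides are defined.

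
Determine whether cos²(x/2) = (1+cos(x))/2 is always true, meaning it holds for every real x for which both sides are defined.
Claim: cos²(x/2) = (1+cos(x))/2.
Reasoning: Use cos(2θ) = 2cos²θ - 1 with θ = x/2: cos(x) = 2cos²(x/2) - 1. Solving for cos²(x/2) gives (1 + cos(x))/2.
So the two sides agree for every real x for which both sides are defined.

Conclusion: Yes, this is an identity.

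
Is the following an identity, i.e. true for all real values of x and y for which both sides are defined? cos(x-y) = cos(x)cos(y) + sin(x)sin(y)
Claim: cos(x-y) = cos(x)cos(y) + sin(x)sin(y).
Reasoning: Replace y by -y in cos(x+y) = cos(x)cos(y) - sin(x)sin(y) and use cos(-y) = cos(y), sin(-y) = -sin(y): cos(x-y) = cos(x)cos(y) + sin(x)sin(y).
So the two sides agree for all real values of x and y for which both sides are defined.

Conclusion: Yes, this is an identity.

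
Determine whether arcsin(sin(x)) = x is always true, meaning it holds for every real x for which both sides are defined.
Claim: arcsin(sin(x)) = x.
Test a specific point where both sides are defined: x = π.
LHS = arcsin(sin(x)) ≈ 0.0000
RHS = x ≈ 3.1416
Since 0.0000 ≠ 3.1416, the equation fails at this point, so it cannot hold for every real x for which both sides are defined.
arcsin only returns values in [-π/2, π/2], so arcsin(sin(x)) = x holds only for x in that interval, not for all real x.

Conclusion: No, this is NOT an identity.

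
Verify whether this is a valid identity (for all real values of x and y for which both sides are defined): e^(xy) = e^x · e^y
No, this is NOT an identity.

Claim: e^(xy) = e^x · e^y.
Test a specific point where both sides are defined: x = -3, y = 5.
LHS = e^(xy) ≈ 0.0000
RHS = e^x · e^y ≈ 7.3891
Since 0.0000 ≠ 7.3891, the equation fails at this point, so it cannot hold for all real values of x and y for which both sides are defined.
e^x · e^y = e^(x+y), not e^(xy).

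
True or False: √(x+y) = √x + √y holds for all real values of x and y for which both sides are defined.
False.

Claim: √(x+y) = √x + √y.
Test a specific point where both sides are defined: x = 3/2, y = 4.
LHS = √(x+y) ≈ 2.3452
RHS = √x + √y ≈ 3.2247
Since 2.3452 ≠ 3.2247, the equation fails at this point, so it cannot hold for all real values of x and y for which both sides are defined.
Squaring the right side gives x + 2√(xy) + y, not x + y.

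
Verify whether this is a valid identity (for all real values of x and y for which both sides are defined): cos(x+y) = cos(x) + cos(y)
No, this is NOT an identity.

Claim: cos(x+y) = cos(x) + cos(y).
Test a specific point where both sides are defined: x = -π/3, y = -π/2.
LHS = cos(x+y) ≈ -0.8660
RHS = cos(x) + cos(y) ≈ 0.5000
Since -0.8660 ≠ 0.5000, the equation fails at this point, so it cannot hold for all real values of x and y for which both sides are defined.
The correct expansion is cos(x+y) = cos(x)cos(y) - sin(x)sin(y); cosine is not additive.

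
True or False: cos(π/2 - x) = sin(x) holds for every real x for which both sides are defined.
True.

Claim: cos(π/2 - x) = sin(x).
Reasoning: Use cos(u - v) = cos(u)cos(v) + sin(u)sin(v) with u = π/2, v = x: cos(π/2)cos(x) + sin(π/2)sin(x) = 0·cos(x) + 1·sin(x) = sin(x).
So the two sides agree for every real x for which both sides are defined.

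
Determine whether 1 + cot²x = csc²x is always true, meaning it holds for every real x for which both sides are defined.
Claim: 1 + cot²x = csc²x.
Reasoning: Start from sin²x + cos²x = 1 and divide every term by sin²x (allowed wherever cot x and csc x are defined): 1 + cot²x = 1/sin²x = csc²x.
So the two sides agree for every real x for which both sides are defined.

Conclusion: Yes, this is an identity.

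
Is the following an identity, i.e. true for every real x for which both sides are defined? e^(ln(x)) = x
Claim: e^(ln(x)) = x.
Reasoning: For x > 0, ln(x) is by definition the exponent p such that e^p = x. Raising e to that exponent therefore returns x: e^(ln x) = x.
So the two sides agree for every real x for which both sides are defined.

Conclusion: Yes, this is an identity.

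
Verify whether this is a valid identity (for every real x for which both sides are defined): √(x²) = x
Claim: √(x²) = x.
Test a specific point where both sides are defined: x = -2.
LHS = √(x²) ≈ 2.0000
RHS = x ≈ -2.0000
Since 2.0000 ≠ -2.0000, the equation fails at this point, so it cannot hold for every real x for which both sides are defined.
√(x²) = |x|, which differs from x whenever x < 0 (both sides are defined for every real x).

Conclusion: No, this is NOT an identity.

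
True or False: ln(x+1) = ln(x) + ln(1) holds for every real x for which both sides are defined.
Claim: ln(x+1) = ln(x) + ln(1).
Test a specific point where both sides are defined: x = 4.
LHS = ln(x+1) ≈ 1.6094
RHS = ln(x) + ln(1) ≈ 1.3863
Since 1.6094 ≠ 1.3863, the equation fails at this point, so it cannot hold for every real x for which both sides are defined.
ln(1) = 0, so the right side is just ln(x), which differs from ln(x+1).

Conclusion: False.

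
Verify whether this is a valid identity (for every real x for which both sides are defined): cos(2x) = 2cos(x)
Claim: cos(2x) = 2cos(x).
Test a specific point where both sides are defined: x = π/6.
LHS = cos(2x) ≈ 0.5000
RHS = 2cos(x) ≈ 1.7321
Since 0.5000 ≠ 1.7321, the equation fails at this point, so it cannot hold for every real x for which both sides are defined.
The correct double-angle formula is cos(2x) = cos²x - sin²x.

Conclusion: No, this is NOT an identity.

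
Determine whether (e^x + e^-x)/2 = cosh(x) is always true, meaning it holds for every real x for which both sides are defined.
Yes, this is an identity.

Claim: (e^x + e^-x)/2 = cosh(x).
Reasoning: This is exactly the definition of the hyperbolic cosine: cosh(x) := (e^x + e^-x)/2.
So the two sides agree for every real x for which both sides are defined.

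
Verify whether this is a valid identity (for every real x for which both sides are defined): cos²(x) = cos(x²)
No, this is NOT an identity.

Claim: cos²(x) = cos(x²).
Test a specific point where both sides are defined: x = π/6.
LHS = cos²(x) ≈ 0.7500
RHS = cos(x²) ≈ 0.9627
Since 0.7500 ≠ 0.9627, the equation fails at this point, so it cannot hold for every real x for which both sides are defined.
cos²(x) means (cos x)², squaring the output; cos(x²) squares the input. These are different functions.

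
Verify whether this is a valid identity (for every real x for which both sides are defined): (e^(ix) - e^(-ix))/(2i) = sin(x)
Claim: (e^(ix) - e^(-ix))/(2i) = sin(x).
Reasoning: By Euler's formula e^(ix) = cos(x) + i·sin(x) and e^(-ix) = cos(x) - i·sin(x). Subtracting cancels the cosine terms: e^(ix) - e^(-ix) = 2i·sin(x); divide by 2i.
So the two sides agree for every real x for which both sides are defined.

Conclusion: Yes, this is an identity.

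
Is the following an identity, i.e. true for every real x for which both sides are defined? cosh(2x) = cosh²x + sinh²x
Claim: cosh(2x) = cosh²x + sinh²x.
Reasoning: cosh²x = (e^(2x) + 2 + e^(-2x))/4 and sinh²x = (e^(2x) - 2 + e^(-2x))/4. Adding gives (2e^(2x) + 2e^(-2x))/4 = (e^(2x) + e^(-2x))/2 = cosh(2x).
So the two sides agree for every real x for which both sides are defined.

Conclusion: Yes, this is an identity.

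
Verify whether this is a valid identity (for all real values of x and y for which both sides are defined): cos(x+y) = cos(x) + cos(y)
Claim: cos(x+y) = cos(x) + cos(y).
Test a specific point where both sides are defined: x = π/3, y = -π/6.
LHS = cos(x+y) ≈ 0.8660
RHS = cos(x) + cos(y) ≈ 1.3660
Since 0.8660 ≠ 1.3660, the equation fails at this point, so it cannot hold for all real values of x and y for which both sides are defined.
The correct expansion is cos(x+y) = cos(x)cos(y) - sin(x)sin(y); cosine is not additive.

Conclusion: No, this is NOT an identity.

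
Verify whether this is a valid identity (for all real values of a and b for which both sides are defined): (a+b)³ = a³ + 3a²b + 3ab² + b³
Claim: (a+b)³ = a³ + 3a²b + 3ab² + b³.
Reasoning: (a+b)³ = (a+b)(a+b)² = (a+b)(a² + 2ab + b²) = a³ + 2a²b + ab² + a²b + 2ab² + b³ = a³ + 3a²b + 3ab² + b³.
So the two sides agree for all real values of a and b for which both sides are defined.

Conclusion: Yes, this is an identity.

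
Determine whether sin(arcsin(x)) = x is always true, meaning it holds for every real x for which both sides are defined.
Claim: sin(arcsin(x)) = x.
Reasoning: For -1 ≤ x ≤ 1 (where arcsin is defined), arcsin(x) is by definition an angle whose sine equals x. Taking the sine of that angle returns x. (Note the other order, arcsin(sin x) = x, is NOT an identity.)
So the two sides agree for every real x for which both sides are defined.

Conclusion: Yes, this is an identity.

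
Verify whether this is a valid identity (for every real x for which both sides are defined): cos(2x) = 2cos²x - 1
Claim: cos(2x) = 2cos²x - 1.
Reasoning: cos(2x) = cos²x - sin²x. Replace sin²x by 1 - cos²x: cos²x - (1 - cos²x) = 2cos²x - 1.
So the two sides agree for every real x for which both sides are defined.

Conclusion: Yes, this is an identity.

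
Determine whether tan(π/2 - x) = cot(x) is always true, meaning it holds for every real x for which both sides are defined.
Yes, this is an identity.

Claim: tan(π/2 - x) = cot(x).
Reasoning: tan(π/2 - x) = sin(π/2 - x)/cos(π/2 - x) = cos(x)/sin(x) = cot(x), using the cofunction identities sin(π/2 - x) = cos(x) and cos(π/2 - x) = sin(x).
So the two sides agree for every real x for which both sides are defined.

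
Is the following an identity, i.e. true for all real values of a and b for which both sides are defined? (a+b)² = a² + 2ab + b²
Yes, this is an identity.

Claim: (a+b)² = a² + 2ab + b².
Reasoning: Expand: (a+b)² = (a+b)(a+b) = a·a + a·b + b·a + b·b = a² + 2ab + b².
So the two sides agree for all real values of a and b for which both sides are defined.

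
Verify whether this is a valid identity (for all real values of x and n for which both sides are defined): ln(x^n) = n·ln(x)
Yes, this is an identity.

Claim: ln(x^n) = n·ln(x).
Reasoning: The right side requires x > 0. For x > 0, x^n = (e^(ln x))^n = e^(n·ln x), so taking ln of both sides gives ln(x^n) = n·ln(x).
So the two sides agree for all real values of x and n for which both sides are defined.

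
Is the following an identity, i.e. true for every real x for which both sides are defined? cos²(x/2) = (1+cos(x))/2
Yes, this is an identity.

Claim: cos²(x/2) = (1+cos(x))/2.
Reasoning: Use cos(2θ) = 2cos²θ - 1 with θ = x/2: cos(x) = 2cos²(x/2) - 1. Solving for cos²(x/2) gives (1 + cos(x))/2.
So the two sides agree for every real x for which both sides are defined.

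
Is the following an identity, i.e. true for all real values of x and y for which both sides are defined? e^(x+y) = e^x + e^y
No, this is NOT an identity.

Claim: e^(x+y) = e^x + e^y.
Test a specific point where both sides are defined: x = -2, y = -1.
LHS = e^(x+y) ≈ 0.0498
RHS = e^x + e^y ≈ 0.5032
Since 0.0498 ≠ 0.5032, the equation fails at this point, so it cannot hold for all real values of x and y for which both sides are defined.
The correct rule is e^(x+y) = e^x · e^y (a product, not a sum).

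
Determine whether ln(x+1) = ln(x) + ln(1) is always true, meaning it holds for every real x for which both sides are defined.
No, this is NOT an identity.

Claim: ln(x+1) = ln(x) + ln(1).
Test a specific point where both sides are defined: x = 4.
LHS = ln(x+1) ≈ 1.6094
RHS = ln(x) + ln(1) ≈ 1.3863
Since 1.6094 ≠ 1.3863, the equation fails at this point, so it cannot hold for every real x for which both sides are defined.
ln(1) = 0, so the right side is just ln(x), which differs from ln(x+1).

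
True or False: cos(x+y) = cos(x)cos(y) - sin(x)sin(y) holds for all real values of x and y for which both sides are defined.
True.

Claim: cos(x+y) = cos(x)cos(y) - sin(x)sin(y).
Reasoning: By Euler's formula e^(i(x+y)) = e^(ix)·e^(iy) = (cos x + i·sin x)(cos y + i·sin y). The real part of the left side is cos(x+y); the real part of the product is cos(x)cos(y) - sin(x)sin(y) (since i·i = -1).
So the two sides agree for all real values of x and y for which both sides are defined.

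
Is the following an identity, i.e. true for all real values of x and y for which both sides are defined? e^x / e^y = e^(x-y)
Yes, this is an identity.

Claim: e^x / e^y = e^(x-y).
Reasoning: 1/e^y = e^(-y), so e^x / e^y = e^x · e^(-y) = e^(x + (-y)) = e^(x-y) by the product rule for exponents.
So the two sides agree for all real values of x and y for which both sides are defined.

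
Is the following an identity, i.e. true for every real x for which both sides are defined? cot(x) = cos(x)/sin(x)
Yes, this is an identity.

Claim: cot(x) = cos(x)/sin(x).
Reasoning: cot(x) is defined as 1/tan(x) = 1/(sin(x)/cos(x)) = cos(x)/sin(x), wherever sin(x) ≠ 0.
So the two sides agree for every real x for which both sides are defined.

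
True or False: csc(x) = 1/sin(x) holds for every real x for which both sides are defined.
True.

Claim: csc(x) = 1/sin(x).
Reasoning: csc(x) is by definition the reciprocal of sin(x), wherever sin(x) ≠ 0.
So the two sides agree for every real x for which both sides are defined.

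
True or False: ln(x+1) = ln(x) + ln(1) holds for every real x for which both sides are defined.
Claim: ln(x+1) = ln(x) + ln(1).
Test a specific point where both sides are defined: x = 1/2.
LHS = ln(x+1) ≈ 0.4055
RHS = ln(x) + ln(1) ≈ -0.6931
Since 0.4055 ≠ -0.6931, the equation fails at this point, so it cannot hold for every real x for which both sides are defined.
ln(1) = 0, so the right side is just ln(x), which differs from ln(x+1).

Conclusion: False.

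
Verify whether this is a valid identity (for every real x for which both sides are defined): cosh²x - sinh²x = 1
Yes, this is an identity.

Claim: cosh²x - sinh²x = 1.
Reasoning: With cosh(x) = (e^x + e^-x)/2 and sinh(x) = (e^x - e^-x)/2: cosh²x = (e^(2x) + 2 + e^(-2x))/4 and sinh²x = (e^(2x) - 2 + e^(-2x))/4. Subtracting leaves 4/4 = 1.
So the two sides agree for every real x for which both sides are defined.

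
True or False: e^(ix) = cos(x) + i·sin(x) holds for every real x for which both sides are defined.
True.

Claim: e^(ix) = cos(x) + i·sin(x).
Reasoning: Euler's formula. Expand e^(ix) = Σ (ix)^k / k!. Since i² = -1, the even-k terms are Σ (-1)^m x^(2m)/(2m)! = cos(x) and the odd-k terms are i · Σ (-1)^m x^(2m+1)/(2m+1)! = i·sin(x).
So the two sides agree for every real x for which both sides are defined.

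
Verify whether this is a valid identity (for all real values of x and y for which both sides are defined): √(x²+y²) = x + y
Claim: √(x²+y²) = x + y.
Test a specific point where both sides are defined: x = 5, y = 4.
LHS = √(x²+y²) ≈ 6.4031
RHS = x + y ≈ 9.0000
Since 6.4031 ≠ 9.0000, the equation fails at this point, so it cannot hold for all real values of x and y for which both sides are defined.
(x+y)² = x² + 2xy + y², not x² + y², so the square root does not split this way.

Conclusion: No, this is NOT an identity.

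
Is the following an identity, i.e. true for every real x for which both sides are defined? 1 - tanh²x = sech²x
Claim: 1 - tanh²x = sech²x.
Reasoning: Divide cosh²x - sinh²x = 1 through by cosh²x (never zero): 1 - tanh²x = 1/cosh²x = sech²x.
So the two sides agree for every real x for which both sides are defined.

Conclusion: Yes, this is an identity.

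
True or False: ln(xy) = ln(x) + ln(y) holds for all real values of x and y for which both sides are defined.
True.

Claim: ln(xy) = ln(x) + ln(y).
Reasoning: Both sides are simultaneously defined only when x, y > 0. Write x = e^p, y = e^q (p = ln x, q = ln y). Then xy = e^p · e^q = e^(p+q), so ln(xy) = p + q = ln(x) + ln(y).
So the two sides agree for all real values of x and y for which both sides are defined.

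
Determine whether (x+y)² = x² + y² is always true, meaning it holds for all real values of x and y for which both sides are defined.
Claim: (x+y)² = x² + y².
Test a specific point where both sides are defined: x = -3, y = -3.
LHS = (x+y)² ≈ 36.0000
RHS = x² + y² ≈ 18.0000
Since 36.0000 ≠ 18.0000, the equation fails at this point, so it cannot hold for all real values of x and y for which both sides are defined.
The correct expansion is (x+y)² = x² + 2xy + y²; the cross term 2xy is missing.

Conclusion: No, this is NOT an identity.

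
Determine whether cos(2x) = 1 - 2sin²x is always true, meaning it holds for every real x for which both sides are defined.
Yes, this is an identity.

Claim: cos(2x) = 1 - 2sin²x.
Reasoning: cos(2x) = cos²x - sin²x. Replace cos²x by 1 - sin²x: (1 - sin²x) - sin²x = 1 - 2sin²x.
So the two sides agree for every real x for which both sides are defined.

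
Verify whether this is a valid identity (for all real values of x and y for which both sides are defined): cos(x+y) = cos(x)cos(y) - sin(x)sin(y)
Claim: cos(x+y) = cos(x)cos(y) - sin(x)sin(y).
Reasoning: By Euler's formula e^(i(x+y)) = e^(ix)·e^(iy) = (cos x + i·sin x)(cos y + i·sin y). The real part of the left side is cos(x+y); the real part of the product is cos(x)cos(y) - sin(x)sin(y) (since i·i = -1).
So the two sides agree for all real values of x and y for which both sides are defined.

Conclusion: Yes, this is an identity.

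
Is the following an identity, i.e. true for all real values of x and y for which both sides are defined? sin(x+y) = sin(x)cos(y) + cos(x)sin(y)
Yes, this is an identity.

Claim: sin(x+y) = sin(x)cos(y) + cos(x)sin(y).
Reasoning: By Euler's formula e^(i(x+y)) = e^(ix)·e^(iy) = (cos x + i·sin x)(cos y + i·sin y). The imaginary part of the left side is sin(x+y); the imaginary part of the product is sin(x)cos(y) + cos(x)sin(y).
So the two sides agree for all real values of x and y for which both sides are defined.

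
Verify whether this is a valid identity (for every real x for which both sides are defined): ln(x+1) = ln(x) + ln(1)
Claim: ln(x+1) = ln(x) + ln(1).
Test a specific point where both sides are defined: x = 3.
LHS = ln(x+1) ≈ 1.3863
RHS = ln(x) + ln(1) ≈ 1.0986
Since 1.3863 ≠ 1.0986, the equation fails at this point, so it cannot hold for every real x for which both sides are defined.
ln(1) = 0, so the right side is just ln(x), which differs from ln(x+1).

Conclusion: No, this is NOT an identity.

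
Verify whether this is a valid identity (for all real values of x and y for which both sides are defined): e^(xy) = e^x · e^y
No, this is NOT an identity.

Claim: e^(xy) = e^x · e^y.
Test a specific point where both sides are defined: x = 3/2, y = -1.
LHS = e^(xy) ≈ 0.2231
RHS = e^x · e^y ≈ 1.6487
Since 0.2231 ≠ 1.6487, the equation fails at this point, so it cannot hold for all real values of x and y for which both sides are defined.
e^x · e^y = e^(x+y), not e^(xy).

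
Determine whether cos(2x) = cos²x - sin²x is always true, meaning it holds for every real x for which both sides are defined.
Claim: cos(2x) = cos²x - sin²x.
Reasoning: Put y = x in the addition formula cos(x+y) = cos(x)cos(y) - sin(x)sin(y): cos(2x) = cos²x - sin²x.
So the two sides agree for every real x for which both sides are defined.

Conclusion: Yes, this is an identity.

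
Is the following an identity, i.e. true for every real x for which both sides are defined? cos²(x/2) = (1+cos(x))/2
Claim: cos²(x/2) = (1+cos(x))/2.
Reasoning: Use cos(2θ) = 2cos²θ - 1 with θ = x/2: cos(x) = 2cos²(x/2) - 1. Solving for cos²(x/2) gives (1 + cos(x))/2.
So the two sides agree for every real x for which both sides are defined.

Conclusion: Yes, this is an identity.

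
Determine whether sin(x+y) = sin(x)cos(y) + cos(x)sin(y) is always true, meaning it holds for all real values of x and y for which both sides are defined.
Yes, this is an identity.

Claim: sin(x+y) = sin(x)cos(y) + cos(x)sin(y).
Reasoning: By Euler's formula e^(i(x+y)) = e^(ix)·e^(iy) = (cos x + i·sin x)(cos y + i·sin y). The imaginary part of the left side is sin(x+y); the imaginary part of the product is sin(x)cos(y) + cos(x)sin(y).
So the two sides agree for all real values of x and y for which both sides are defined.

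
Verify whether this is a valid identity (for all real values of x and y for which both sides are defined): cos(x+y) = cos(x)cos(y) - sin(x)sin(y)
Yes, this is an identity.

Claim: cos(x+y) = cos(x)cos(y) - sin(x)sin(y).
Reasoning: By Euler's formula e^(i(x+y)) = e^(ix)·e^(iy) = (cos x + i·sin x)(cos y + i·sin y). The real part of the left side is cos(x+y); the real part of the product is cos(x)cos(y) - sin(x)sin(y) (since i·i = -1).
So the two sides agree for all real values of x and y for which both sides are defined.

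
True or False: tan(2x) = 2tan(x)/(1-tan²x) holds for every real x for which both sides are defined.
Claim: tan(2x) = 2tan(x)/(1-tan²x).
Reasoning: tan(2x) = sin(2x)/cos(2x) = 2sin(x)cos(x) / (cos²x - sin²x). Divide numerator and denominator by cos²x: 2tan(x) / (1 - tan²x).
So the two sides agree for every real x for which both sides are defined.

Conclusion: True.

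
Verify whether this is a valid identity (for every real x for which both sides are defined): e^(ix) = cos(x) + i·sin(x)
Yes, this is an identity.

Claim: e^(ix) = cos(x) + i·sin(x).
Reasoning: Euler's formula. Expand e^(ix) = Σ (ix)^k / k!. Since i² = -1, the even-k terms are Σ (-1)^m x^(2m)/(2m)! = cos(x) and the odd-k terms are i · Σ (-1)^m x^(2m+1)/(2m+1)! = i·sin(x).
So the two sides agree for every real x for which both sides are defined.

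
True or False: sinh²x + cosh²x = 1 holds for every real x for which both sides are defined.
False.

Claim: sinh²x + cosh²x = 1.
Test a specific point where both sides are defined: x = -2.
LHS = sinh²x + cosh²x ≈ 27.3082
RHS = 1 ≈ 1.0000
Since 27.3082 ≠ 1.0000, the equation fails at this point, so it cannot hold for every real x for which both sides are defined.
The correct hyperbolic identity is cosh²x - sinh²x = 1 (a difference); the sum sinh²x + cosh²x equals cosh(2x).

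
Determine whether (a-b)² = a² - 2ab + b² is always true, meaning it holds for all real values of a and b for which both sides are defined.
Claim: (a-b)² = a² - 2ab + b².
Reasoning: Expand: (a-b)² = (a-b)(a-b) = a·a - a·b - b·a + b·b = a² - 2ab + b².
So the two sides agree for all real values of a and b for which both sides are defined.

Conclusion: Yes, this is an identity.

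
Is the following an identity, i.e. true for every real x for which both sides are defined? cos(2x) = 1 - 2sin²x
Yes, this is an identity.

Claim: cos(2x) = 1 - 2sin²x.
Reasoning: cos(2x) = cos²x - sin²x. Replace cos²x by 1 - sin²x: (1 - sin²x) - sin²x = 1 - 2sin²x.
So the two sides agree for every real x for which both sides are defined.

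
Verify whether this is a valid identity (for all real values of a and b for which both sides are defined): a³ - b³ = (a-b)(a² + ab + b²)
Claim: a³ - b³ = (a-b)(a² + ab + b²).
Reasoning: Expand the right side: (a-b)(a² + ab + b²) = a³ + a²b + ab² - a²b - ab² - b³ = a³ - b³ (the middle terms cancel in pairs).
So the two sides agree for all real values of a and b for which both sides are defined.

Conclusion: Yes, this is an identity.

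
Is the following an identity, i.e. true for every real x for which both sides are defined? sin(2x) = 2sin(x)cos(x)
Claim: sin(2x) = 2sin(x)cos(x).
Reasoning: Put y = x in the addition formula sin(x+y) = sin(x)cos(y) + cos(x)sin(y): sin(2x) = sin(x)cos(x) + cos(x)sin(x) = 2sin(x)cos(x).
So the two sides agree for every real x for which both sides are defined.

Conclusion: Yes, this is an identity.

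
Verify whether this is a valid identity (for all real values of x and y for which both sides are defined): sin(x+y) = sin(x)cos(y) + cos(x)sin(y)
Yes, this is an identity.

Claim: sin(x+y) = sin(x)cos(y) + cos(x)sin(y).
Reasoning: By Euler's formula e^(i(x+y)) = e^(ix)·e^(iy) = (cos x + i·sin x)(cos y + i·sin y). The imaginary part of the left side is sin(x+y); the imaginary part of the product is sin(x)cos(y) + cos(x)sin(y).
So the two sides agree for all real values of x and y for which both sides are defined.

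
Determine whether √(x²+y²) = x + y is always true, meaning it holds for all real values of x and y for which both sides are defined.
Claim: √(x²+y²) = x + y.
Test a specific point where both sides are defined: x = -2, y = 3.
LHS = √(x²+y²) ≈ 3.6056
RHS = x + y ≈ 1.0000
Since 3.6056 ≠ 1.0000, the equation fails at this point, so it cannot hold for all real values of x and y for which both sides are defined.
(x+y)² = x² + 2xy + y², not x² + y², so the square root does not split this way.

Conclusion: No, this is NOT an identity.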